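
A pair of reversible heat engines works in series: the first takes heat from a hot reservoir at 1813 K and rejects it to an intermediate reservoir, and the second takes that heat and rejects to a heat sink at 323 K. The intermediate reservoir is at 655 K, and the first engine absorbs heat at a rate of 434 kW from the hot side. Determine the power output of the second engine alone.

Heat entering the second stage: Q_m = Q_H·(T_m/T_H) = 434 × 655.00/1813.00 = 157 kW.
Second-stage efficiency η₂ = 1 − T_C/T_m = 1 − 323.00/655.00 = 0.5069, so W₂ = η₂·Q_m = 79.5 kW.

Ẇ₂ ≈ 79.5 kW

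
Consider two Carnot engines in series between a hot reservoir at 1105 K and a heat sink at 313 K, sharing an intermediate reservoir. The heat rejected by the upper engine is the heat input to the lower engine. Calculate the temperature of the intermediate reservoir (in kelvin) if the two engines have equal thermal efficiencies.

Equal efficiencies require 1 − T_m/T_H = 1 − T_C/T_m, i.e. T_m/T_H = T_C/T_m, so T_m = √(T_H·T_C) = √(1105.00 × 313.00) = 588.1 K.

T_m ≈ 588.1 K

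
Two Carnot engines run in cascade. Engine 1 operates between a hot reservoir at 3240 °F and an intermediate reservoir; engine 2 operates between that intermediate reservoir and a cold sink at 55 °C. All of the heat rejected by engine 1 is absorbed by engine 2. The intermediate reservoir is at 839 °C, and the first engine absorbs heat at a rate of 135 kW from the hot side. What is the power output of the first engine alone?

T_H = 3240 °F → (3240 − 32) × 5/9 = 1782.22 °C = 2055.37 K.
T_C = 55 °C → 55 + 273.15 = 328.15 K.
T_m = 839 °C → 839 + 273.15 = 1112.15 K.
First-stage efficiency η₁ = 1 − T_m/T_H = 1 − 1112.15/2055.37 = 0.4589.
W₁ = η₁·Q_H = 0.4589 × 135 = 62.0 kW.

Ẇ₁ ≈ 62.0 kW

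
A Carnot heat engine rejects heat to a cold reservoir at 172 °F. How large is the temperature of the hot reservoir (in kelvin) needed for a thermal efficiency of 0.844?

T_C = 172 °F → (172 − 32) × 5/9 = 77.78 °C = 350.93 K.
From η = 1 − T_C/T_H, solving for T_H gives T_H = T_C/(1 − η) = 350.93/(1 − 0.844) = 2250 K.

T_H ≈ 2250 K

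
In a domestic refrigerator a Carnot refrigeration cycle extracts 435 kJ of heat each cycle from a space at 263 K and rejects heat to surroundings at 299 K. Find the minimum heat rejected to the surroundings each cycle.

Q_H ≈ 495 kJ

For a reversible cycle Q_H/Q_C = T_H/T_C, so Q_H = Q_C·T_H/T_C = 435 × 299.00/263.00 = 495 kJ.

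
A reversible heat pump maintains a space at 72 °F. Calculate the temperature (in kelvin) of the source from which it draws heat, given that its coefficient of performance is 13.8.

T_C ≈ 274.0 K

T_H = 72 °F → (72 − 32) × 5/9 = 22.22 °C = 295.37 K.
COP_HP = T_H/(T_H − T_C) ⇒ T_C = T_H·(COP_HP − 1)/COP_HP = 295.37 × (13.8 − 1)/13.8 = 274.0 K.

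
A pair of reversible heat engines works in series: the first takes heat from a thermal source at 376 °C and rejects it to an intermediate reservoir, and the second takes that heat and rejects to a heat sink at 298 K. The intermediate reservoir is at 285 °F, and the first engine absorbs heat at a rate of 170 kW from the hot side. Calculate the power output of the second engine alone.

T_H = 376 °C → 376 + 273.15 = 649.15 K.
T_m = 285 °F → (285 − 32) × 5/9 = 140.56 °C = 413.71 K.
Heat entering the second stage: Q_m = Q_H·(T_m/T_H) = 170 × 413.71/649.15 = 108 kW.
Second-stage efficiency η₂ = 1 − T_C/T_m = 1 − 298.00/413.71 = 0.2797, so W₂ = η₂·Q_m = 30.3 kW.

Ẇ₂ ≈ 30.3 kW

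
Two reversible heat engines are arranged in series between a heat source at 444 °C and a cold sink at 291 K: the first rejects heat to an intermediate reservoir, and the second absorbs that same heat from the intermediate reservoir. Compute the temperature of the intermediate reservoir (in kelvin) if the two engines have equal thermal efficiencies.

T_m ≈ 457 K

T_H = 444 °C → 444 + 273.15 = 717.15 K.
Equal efficiencies require 1 − T_m/T_H = 1 − T_C/T_m, i.e. T_m/T_H = T_C/T_m, so T_m = √(T_H·T_C) = √(717.15 × 291.00) = 457 K.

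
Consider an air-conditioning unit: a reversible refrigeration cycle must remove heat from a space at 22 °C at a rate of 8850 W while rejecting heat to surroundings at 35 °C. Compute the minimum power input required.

T_H = 35 °C → 35 + 273.15 = 308.15 K.
T_C = 22 °C → 22 + 273.15 = 295.15 K.
For a reversible refrigerator, COP_R = T_C/(T_H − T_C) = 295.15/13.00 = 22.7038.
W = Q_C/COP_R = 8850/22.7038 = 389.8 W.

Ẇ_in ≈ 389.8 W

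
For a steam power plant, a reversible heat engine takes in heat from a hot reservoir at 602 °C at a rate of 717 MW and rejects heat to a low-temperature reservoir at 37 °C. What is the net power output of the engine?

T_H = 602 °C → 602 + 273.15 = 875.15 K.
T_C = 37 °C → 37 + 273.15 = 310.15 K.
The Carnot efficiency is η = 1 − T_C/T_H = 1 − 310.15/875.15 = 0.6456.
W = η·Q_H = 0.6456 × 717 = 462.9 MW.

Ẇ ≈ 462.9 MW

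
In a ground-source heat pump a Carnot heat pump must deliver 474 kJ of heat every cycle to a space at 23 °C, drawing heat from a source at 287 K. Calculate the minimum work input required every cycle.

T_H = 23 °C → 23 + 273.15 = 296.15 K.
COP_HP = T_H/(T_H − T_C) = 296.15/9.15 = 32.3661.
W = Q_H/COP_HP = 474/32.3661 = 14.6 kJ.

W_in ≈ 14.6 kJ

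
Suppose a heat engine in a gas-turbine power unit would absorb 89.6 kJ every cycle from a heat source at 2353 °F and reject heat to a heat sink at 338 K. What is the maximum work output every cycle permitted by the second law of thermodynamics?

W_max ≈ 70.2 kJ

T_H = 2353 °F → (2353 − 32) × 5/9 = 1289.44 °C = 1562.59 K.
The second-law ceiling is the Carnot efficiency, η_max = 1 − T_C/T_H = 1 − 338.00/1562.59 = 0.7837.
W_max = η_max · Q_H = 0.7837 × 89.6 = 70.2 kJ.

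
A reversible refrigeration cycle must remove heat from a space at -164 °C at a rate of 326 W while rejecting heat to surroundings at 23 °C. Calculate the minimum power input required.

Ẇ_in ≈ 558.5 W

T_H = 23 °C → 23 + 273.15 = 296.15 K.
T_C = -164 °C → -164 + 273.15 = 109.15 K.
For a reversible refrigerator, COP_R = T_C/(T_H − T_C) = 109.15/187.00 = 0.5837.
W = Q_C/COP_R = 326/0.5837 = 558.5 W.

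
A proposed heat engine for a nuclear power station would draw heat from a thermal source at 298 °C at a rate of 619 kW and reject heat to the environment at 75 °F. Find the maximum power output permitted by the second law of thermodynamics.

T_H = 298 °C → 298 + 273.15 = 571.15 K.
T_C = 75 °F → (75 − 32) × 5/9 = 23.89 °C = 297.04 K.
By the Carnot theorem, η_max = 1 − T_C/T_H = 1 − 297.04/571.15 = 0.4799.
W_max = η_max · Q_H = 0.4799 × 619 = 297.1 kW.

Ẇ_max ≈ 297.1 kW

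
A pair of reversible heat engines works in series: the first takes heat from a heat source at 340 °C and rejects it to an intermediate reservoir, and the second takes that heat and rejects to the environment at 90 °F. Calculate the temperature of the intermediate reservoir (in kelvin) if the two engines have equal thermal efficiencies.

T_m ≈ 432.7 K

T_H = 340 °C → 340 + 273.15 = 613.15 K.
T_C = 90 °F → (90 − 32) × 5/9 = 32.22 °C = 305.37 K.
Equal efficiencies require 1 − T_m/T_H = 1 − T_C/T_m, i.e. T_m/T_H = T_C/T_m, so T_m = √(T_H·T_C) = √(613.15 × 305.37) = 432.7 K.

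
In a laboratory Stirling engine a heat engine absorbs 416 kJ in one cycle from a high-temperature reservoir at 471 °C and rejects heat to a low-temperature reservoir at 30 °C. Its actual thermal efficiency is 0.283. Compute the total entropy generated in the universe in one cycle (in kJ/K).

ΔS_univ ≈ 0.425 kJ/K

T_H = 471 °C → 471 + 273.15 = 744.15 K.
T_C = 30 °C → 30 + 273.15 = 303.15 K.
W = η·Q_H = 0.283 × 416 = 117.7 kJ, so Q_C = Q_H − W = 298.3 kJ.
Reservoir entropy changes: ΔS_H = −Q_H/T_H = −416/744.15 = -0.5590 kJ/K and ΔS_C = +Q_C/T_C = 298.3/303.15 = 0.9839 kJ/K.
ΔS_univ = −Q_H/T_H + Q_C/T_C = 0.425 kJ/K (> 0, since η = 0.283 < η_Carnot = 0.593).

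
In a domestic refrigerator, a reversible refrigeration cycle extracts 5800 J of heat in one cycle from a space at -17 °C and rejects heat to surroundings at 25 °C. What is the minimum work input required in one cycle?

T_H = 25 °C → 25 + 273.15 = 298.15 K.
T_C = -17 °C → -17 + 273.15 = 256.15 K.
The reversible coefficient of performance is COP_R = T_C/(T_H − T_C) = 256.15/42.00 = 6.0988.
W = Q_C/COP_R = 5800/6.0988 = 951 J.

W_in ≈ 951 J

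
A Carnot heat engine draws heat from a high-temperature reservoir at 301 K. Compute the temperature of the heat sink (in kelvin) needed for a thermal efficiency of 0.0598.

From η = 1 − T_C/T_H, T_C = T_H·(1 − η) = 301.00 × (1 − 0.0598) = 283 K.

T_C ≈ 283 K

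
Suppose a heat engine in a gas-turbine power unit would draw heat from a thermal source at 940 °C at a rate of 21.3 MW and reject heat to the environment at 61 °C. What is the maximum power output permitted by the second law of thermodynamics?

Ẇ_max ≈ 15.4 MW

T_H = 940 °C → 940 + 273.15 = 1213.15 K.
T_C = 61 °C → 61 + 273.15 = 334.15 K.
No engine can exceed the Carnot limit: η_max = 1 − T_C/T_H = 1 − 334.15/1213.15 = 0.7246.
W_max = η_max · Q_H = 0.7246 × 21.3 = 15.4 MW.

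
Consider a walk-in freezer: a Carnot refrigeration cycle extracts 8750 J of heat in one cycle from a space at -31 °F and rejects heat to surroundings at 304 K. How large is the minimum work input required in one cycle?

W_in ≈ 2420 J

T_C = -31 °F → (-31 − 32) × 5/9 = -35.00 °C = 238.15 K.
Carnot COP: COP_R = T_C/(T_H − T_C) = 238.15/65.85 = 3.6166.
W = Q_C/COP_R = 8750/3.6166 = 2420 J.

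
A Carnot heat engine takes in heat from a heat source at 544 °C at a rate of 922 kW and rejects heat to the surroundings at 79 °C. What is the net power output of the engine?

Ẇ ≈ 524.7 kW

T_H = 544 °C → 544 + 273.15 = 817.15 K.
T_C = 79 °C → 79 + 273.15 = 352.15 K.
For a reversible engine, η = 1 − T_C/T_H = 1 − 352.15/817.15 = 0.5691.
W = η·Q_H = 0.5691 × 922 = 524.7 kW.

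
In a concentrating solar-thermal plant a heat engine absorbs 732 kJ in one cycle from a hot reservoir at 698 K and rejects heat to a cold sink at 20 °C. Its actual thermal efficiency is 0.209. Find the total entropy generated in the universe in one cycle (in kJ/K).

ΔS_univ ≈ 0.926 kJ/K

T_C = 20 °C → 20 + 273.15 = 293.15 K.
W = η·Q_H = 0.209 × 732 = 153.0 kJ, so Q_C = Q_H − W = 579.0 kJ.
The hot reservoir loses entropy Q_H/T_H = 732/698.00 = 1.049 kJ/K; the cold reservoir gains Q_C/T_C = 579.0/293.15 = 1.975 kJ/K.
ΔS_univ = −Q_H/T_H + Q_C/T_C = 0.926 kJ/K (> 0, since η = 0.209 < η_Carnot = 0.580).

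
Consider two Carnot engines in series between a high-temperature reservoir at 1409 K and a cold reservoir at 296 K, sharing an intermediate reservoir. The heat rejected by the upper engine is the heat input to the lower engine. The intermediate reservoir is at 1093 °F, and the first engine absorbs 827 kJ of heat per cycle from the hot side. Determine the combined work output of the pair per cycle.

W_total ≈ 653.3 kJ

Two reversible stages in series are equivalent to a single Carnot engine between T_H and T_C, so η_total = 1 − T_C/T_H = 1 − 296.00/1409.00 = 0.7899.
W_total = η_total · Q_H = 0.7899 × 827 = 653.3 kJ.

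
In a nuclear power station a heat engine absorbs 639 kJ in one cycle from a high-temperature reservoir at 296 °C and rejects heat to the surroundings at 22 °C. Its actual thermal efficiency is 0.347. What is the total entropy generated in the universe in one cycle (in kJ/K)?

T_H = 296 °C → 296 + 273.15 = 569.15 K.
T_C = 22 °C → 22 + 273.15 = 295.15 K.
W = η·Q_H = 0.347 × 639 = 221.7 kJ, so Q_C = Q_H − W = 417.3 kJ.
Reservoir entropy changes: ΔS_H = −Q_H/T_H = −639/569.15 = -1.123 kJ/K and ΔS_C = +Q_C/T_C = 417.3/295.15 = 1.414 kJ/K.
ΔS_univ = −Q_H/T_H + Q_C/T_C = 0.291 kJ/K (> 0, since η = 0.347 < η_Carnot = 0.481).

ΔS_univ ≈ 0.291 kJ/K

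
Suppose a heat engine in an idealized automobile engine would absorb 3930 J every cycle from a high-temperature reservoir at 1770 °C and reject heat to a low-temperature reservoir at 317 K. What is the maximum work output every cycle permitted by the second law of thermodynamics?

W_max ≈ 3320 J

T_H = 1770 °C → 1770 + 273.15 = 2043.15 K.
The second-law ceiling is the Carnot efficiency, η_max = 1 − T_C/T_H = 1 − 317.00/2043.15 = 0.8448.
W_max = η_max · Q_H = 0.8448 × 3930 = 3320 J.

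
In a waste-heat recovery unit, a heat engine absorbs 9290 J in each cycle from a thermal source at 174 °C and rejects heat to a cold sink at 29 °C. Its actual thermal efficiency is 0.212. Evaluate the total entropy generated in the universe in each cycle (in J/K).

T_H = 174 °C → 174 + 273.15 = 447.15 K.
T_C = 29 °C → 29 + 273.15 = 302.15 K.
W = η·Q_H = 0.212 × 9290 = 1969 J, so Q_C = Q_H − W = 7321 J.
Reservoir entropy changes: ΔS_H = −Q_H/T_H = −9290/447.15 = -20.78 J/K and ΔS_C = +Q_C/T_C = 7321/302.15 = 24.23 J/K.
ΔS_univ = −Q_H/T_H + Q_C/T_C = 3.45 J/K (> 0, since η = 0.212 < η_Carnot = 0.324).

ΔS_univ ≈ 3.45 J/K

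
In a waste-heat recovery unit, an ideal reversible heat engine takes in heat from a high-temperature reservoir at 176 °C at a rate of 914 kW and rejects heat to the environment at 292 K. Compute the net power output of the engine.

T_H = 176 °C → 176 + 273.15 = 449.15 K.
η_rev = 1 − T_C/T_H = 1 − 292.00/449.15 = 0.3499.
W = η·Q_H = 0.3499 × 914 = 319.8 kW.

Ẇ ≈ 319.8 kW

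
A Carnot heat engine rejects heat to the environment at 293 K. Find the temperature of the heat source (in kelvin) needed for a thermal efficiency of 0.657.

T_H ≈ 854.2 K

From η = 1 − T_C/T_H, solving for T_H gives T_H = T_C/(1 − η) = 293.00/(1 − 0.657) = 854.2 K.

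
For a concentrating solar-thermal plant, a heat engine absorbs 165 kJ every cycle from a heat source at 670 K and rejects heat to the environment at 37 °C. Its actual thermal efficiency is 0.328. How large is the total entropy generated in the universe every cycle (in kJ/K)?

ΔS_univ ≈ 0.111 kJ/K

T_C = 37 °C → 37 + 273.15 = 310.15 K.
W = η·Q_H = 0.328 × 165 = 54.12 kJ, so Q_C = Q_H − W = 110.9 kJ.
The hot reservoir loses entropy Q_H/T_H = 165/670.00 = 0.2463 kJ/K; the cold reservoir gains Q_C/T_C = 110.9/310.15 = 0.3575 kJ/K.
ΔS_univ = −Q_H/T_H + Q_C/T_C = 0.111 kJ/K (> 0, since η = 0.328 < η_Carnot = 0.537).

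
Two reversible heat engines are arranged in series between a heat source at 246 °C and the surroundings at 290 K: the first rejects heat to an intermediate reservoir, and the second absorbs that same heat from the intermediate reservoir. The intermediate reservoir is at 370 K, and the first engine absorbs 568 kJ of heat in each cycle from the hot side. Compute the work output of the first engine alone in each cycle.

T_H = 246 °C → 246 + 273.15 = 519.15 K.
First-stage efficiency η₁ = 1 − T_m/T_H = 1 − 370.00/519.15 = 0.2873.
W₁ = η₁·Q_H = 0.2873 × 568 = 163 kJ.

W₁ ≈ 163 kJ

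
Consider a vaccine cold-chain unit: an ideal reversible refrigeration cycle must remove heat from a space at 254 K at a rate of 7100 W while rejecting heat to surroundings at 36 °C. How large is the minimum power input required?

T_H = 36 °C → 36 + 273.15 = 309.15 K.
COP_R = T_C/(T_H − T_C) = 254.00/55.15 = 4.6056.
W = Q_C/COP_R = 7100/4.6056 = 1540 W.

Ẇ_in ≈ 1540 W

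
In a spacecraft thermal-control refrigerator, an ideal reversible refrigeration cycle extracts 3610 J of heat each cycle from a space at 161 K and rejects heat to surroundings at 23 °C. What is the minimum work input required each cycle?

W_in ≈ 3030 J

T_H = 23 °C → 23 + 273.15 = 296.15 K.
The reversible coefficient of performance is COP_R = T_C/(T_H − T_C) = 161.00/135.15 = 1.1913.
W = Q_C/COP_R = 3610/1.1913 = 3030 J.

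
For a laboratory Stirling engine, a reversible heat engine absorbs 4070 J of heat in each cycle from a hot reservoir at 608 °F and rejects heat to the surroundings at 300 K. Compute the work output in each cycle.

W ≈ 2010 J

T_H = 608 °F → (608 − 32) × 5/9 = 320.00 °C = 593.15 K.
Carnot efficiency: η = 1 − T_C/T_H = 1 − 300.00/593.15 = 0.4942.
W = η·Q_H = 0.4942 × 4070 = 2010 J.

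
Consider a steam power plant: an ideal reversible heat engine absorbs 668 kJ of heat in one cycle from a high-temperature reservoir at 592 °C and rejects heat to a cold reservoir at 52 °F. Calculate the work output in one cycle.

W ≈ 449 kJ

T_H = 592 °C → 592 + 273.15 = 865.15 K.
T_C = 52 °F → (52 − 32) × 5/9 = 11.11 °C = 284.26 K.
Since the cycle is reversible, η = 1 − T_C/T_H = 1 − 284.26/865.15 = 0.6714.
W = η·Q_H = 0.6714 × 668 = 449 kJ.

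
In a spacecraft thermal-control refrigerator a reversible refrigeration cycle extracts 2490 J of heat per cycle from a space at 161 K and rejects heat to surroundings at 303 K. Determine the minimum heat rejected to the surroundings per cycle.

Q_H ≈ 4690 J

For a reversible cycle Q_H/Q_C = T_H/T_C, so Q_H = Q_C·T_H/T_C = 2490 × 303.00/161.00 = 4690 J.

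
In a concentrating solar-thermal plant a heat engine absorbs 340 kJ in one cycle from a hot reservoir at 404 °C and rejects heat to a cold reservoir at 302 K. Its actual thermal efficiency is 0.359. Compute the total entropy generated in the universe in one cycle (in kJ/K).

ΔS_univ ≈ 0.220 kJ/K

T_H = 404 °C → 404 + 273.15 = 677.15 K.
W = η·Q_H = 0.359 × 340 = 122.1 kJ, so Q_C = Q_H − W = 217.9 kJ.
Reservoir entropy changes: ΔS_H = −Q_H/T_H = −340/677.15 = -0.5021 kJ/K and ΔS_C = +Q_C/T_C = 217.9/302.00 = 0.7217 kJ/K.
ΔS_univ = −Q_H/T_H + Q_C/T_C = 0.220 kJ/K (> 0, since η = 0.359 < η_Carnot = 0.554).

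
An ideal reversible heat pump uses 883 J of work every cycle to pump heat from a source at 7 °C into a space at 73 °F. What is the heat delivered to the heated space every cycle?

Q_H ≈ 16600 J

T_H = 73 °F → (73 − 32) × 5/9 = 22.78 °C = 295.93 K.
T_C = 7 °C → 7 + 273.15 = 280.15 K.
Reversible heating COP: COP_HP = T_H/(T_H − T_C) = 295.93/15.78 = 18.7560.
Q_H = COP_HP · W = 18.7560 × 883 = 16600 J.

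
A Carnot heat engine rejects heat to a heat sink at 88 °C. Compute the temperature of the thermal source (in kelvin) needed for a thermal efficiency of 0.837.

T_H ≈ 2216 K

T_C = 88 °C → 88 + 273.15 = 361.15 K.
From η = 1 − T_C/T_H, solving for T_H gives T_H = T_C/(1 − η) = 361.15/(1 − 0.837) = 2216 K.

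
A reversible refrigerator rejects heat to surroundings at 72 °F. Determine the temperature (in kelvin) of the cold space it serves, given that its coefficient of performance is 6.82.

T_C ≈ 258 K

T_H = 72 °F → (72 − 32) × 5/9 = 22.22 °C = 295.37 K.
COP_R = T_C/(T_H − T_C) ⇒ T_C = T_H·COP_R/(1 + COP_R) = 295.37 × 6.82/(1 + 6.82) = 258 K.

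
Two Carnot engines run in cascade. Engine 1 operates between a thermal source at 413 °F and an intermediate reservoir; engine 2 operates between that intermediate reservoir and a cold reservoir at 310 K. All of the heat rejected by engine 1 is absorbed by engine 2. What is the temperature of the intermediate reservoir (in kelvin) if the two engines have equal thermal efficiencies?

T_m ≈ 387.7 K

T_H = 413 °F → (413 − 32) × 5/9 = 211.67 °C = 484.82 K.
Equal efficiencies require 1 − T_m/T_H = 1 − T_C/T_m, i.e. T_m/T_H = T_C/T_m, so T_m = √(T_H·T_C) = √(484.82 × 310.00) = 387.7 K.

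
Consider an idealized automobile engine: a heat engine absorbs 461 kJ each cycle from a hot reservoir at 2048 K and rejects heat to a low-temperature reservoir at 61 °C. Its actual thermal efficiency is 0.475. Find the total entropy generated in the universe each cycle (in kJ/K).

ΔS_univ ≈ 0.4992 kJ/K

T_C = 61 °C → 61 + 273.15 = 334.15 K.
W = η·Q_H = 0.475 × 461 = 219.0 kJ, so Q_C = Q_H − W = 242.0 kJ.
Reservoir entropy changes: ΔS_H = −Q_H/T_H = −461/2048.00 = -0.2251 kJ/K and ΔS_C = +Q_C/T_C = 242.0/334.15 = 0.7243 kJ/K.
ΔS_univ = −Q_H/T_H + Q_C/T_C = 0.4992 kJ/K (> 0, since η = 0.475 < η_Carnot = 0.837).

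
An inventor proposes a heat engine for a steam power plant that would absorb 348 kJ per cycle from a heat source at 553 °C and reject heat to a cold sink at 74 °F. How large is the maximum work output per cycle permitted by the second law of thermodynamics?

T_H = 553 °C → 553 + 273.15 = 826.15 K.
T_C = 74 °F → (74 − 32) × 5/9 = 23.33 °C = 296.48 K.
The second-law ceiling is the Carnot efficiency, η_max = 1 − T_C/T_H = 1 − 296.48/826.15 = 0.6411.
W_max = η_max · Q_H = 0.6411 × 348 = 223 kJ.

W_max ≈ 223 kJ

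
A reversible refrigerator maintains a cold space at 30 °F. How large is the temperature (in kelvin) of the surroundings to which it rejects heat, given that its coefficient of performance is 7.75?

T_H ≈ 307 K

T_C = 30 °F → (30 − 32) × 5/9 = -1.11 °C = 272.04 K.
COP_R = T_C/(T_H − T_C) ⇒ T_H = T_C·(1 + 1/COP_R) = 272.04 × (1 + 1/7.75) = 307 K.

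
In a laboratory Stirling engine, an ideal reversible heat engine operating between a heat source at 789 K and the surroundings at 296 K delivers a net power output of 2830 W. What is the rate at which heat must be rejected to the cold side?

Q̇_C ≈ 1700 W

Since the cycle is reversible, η = 1 − T_C/T_H = 1 − 296.00/789.00 = 0.6248.
Since Q_C/Q_H = T_C/T_H and Q_H = W/η, Q_C = W·T_C/(T_H − T_C) = 2830 × 296.00/493.00 = 1700 W.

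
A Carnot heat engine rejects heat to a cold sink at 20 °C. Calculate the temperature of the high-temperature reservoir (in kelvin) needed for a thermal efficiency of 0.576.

T_H ≈ 691 K

T_C = 20 °C → 20 + 273.15 = 293.15 K.
From η = 1 − T_C/T_H, solving for T_H gives T_H = T_C/(1 − η) = 293.15/(1 − 0.576) = 691 K.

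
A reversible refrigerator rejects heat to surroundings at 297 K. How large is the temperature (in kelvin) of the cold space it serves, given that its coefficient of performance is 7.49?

COP_R = T_C/(T_H − T_C) ⇒ T_C = T_H·COP_R/(1 + COP_R) = 297.00 × 7.49/(1 + 7.49) = 262 K.

T_C ≈ 262 K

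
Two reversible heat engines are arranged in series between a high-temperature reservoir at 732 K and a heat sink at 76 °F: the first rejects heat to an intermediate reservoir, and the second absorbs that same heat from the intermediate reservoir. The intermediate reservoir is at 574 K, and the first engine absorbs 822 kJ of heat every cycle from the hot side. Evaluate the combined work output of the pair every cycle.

T_C = 76 °F → (76 − 32) × 5/9 = 24.44 °C = 297.59 K.
Two reversible stages in series are equivalent to a single Carnot engine between T_H and T_C, so η_total = 1 − T_C/T_H = 1 − 297.59/732.00 = 0.5935.
W_total = η_total · Q_H = 0.5935 × 822 = 488 kJ.

W_total ≈ 488 kJ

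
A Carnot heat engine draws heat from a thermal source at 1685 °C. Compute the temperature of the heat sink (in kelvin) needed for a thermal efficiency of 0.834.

T_H = 1685 °C → 1685 + 273.15 = 1958.15 K.
From η = 1 − T_C/T_H, T_C = T_H·(1 − η) = 1958.15 × (1 − 0.834) = 325.1 K.

T_C ≈ 325.1 K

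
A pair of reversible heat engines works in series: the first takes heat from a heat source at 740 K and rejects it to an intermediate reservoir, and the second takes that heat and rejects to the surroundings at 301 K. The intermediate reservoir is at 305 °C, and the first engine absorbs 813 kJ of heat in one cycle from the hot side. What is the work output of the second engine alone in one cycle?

W₂ ≈ 304.5 kJ

T_m = 305 °C → 305 + 273.15 = 578.15 K.
Heat entering the second stage: Q_m = Q_H·(T_m/T_H) = 813 × 578.15/740.00 = 635.2 kJ.
Second-stage efficiency η₂ = 1 − T_C/T_m = 1 − 301.00/578.15 = 0.4794, so W₂ = η₂·Q_m = 304.5 kJ.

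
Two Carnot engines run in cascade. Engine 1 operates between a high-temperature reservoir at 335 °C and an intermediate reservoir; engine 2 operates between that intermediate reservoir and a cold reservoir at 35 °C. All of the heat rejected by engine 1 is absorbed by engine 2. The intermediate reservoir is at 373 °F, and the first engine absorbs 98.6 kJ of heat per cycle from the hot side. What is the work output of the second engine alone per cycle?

T_H = 335 °C → 335 + 273.15 = 608.15 K.
T_C = 35 °C → 35 + 273.15 = 308.15 K.
T_m = 373 °F → (373 − 32) × 5/9 = 189.44 °C = 462.59 K.
Heat entering the second stage: Q_m = Q_H·(T_m/T_H) = 98.6 × 462.59/608.15 = 75.0 kJ.
Second-stage efficiency η₂ = 1 − T_C/T_m = 1 − 308.15/462.59 = 0.3339, so W₂ = η₂·Q_m = 25.0 kJ.

W₂ ≈ 25.0 kJ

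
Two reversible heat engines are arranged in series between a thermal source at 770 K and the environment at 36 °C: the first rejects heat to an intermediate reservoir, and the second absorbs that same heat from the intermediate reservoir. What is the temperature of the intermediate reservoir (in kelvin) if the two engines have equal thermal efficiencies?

T_m ≈ 487.9 K

T_C = 36 °C → 36 + 273.15 = 309.15 K.
Equal efficiencies require 1 − T_m/T_H = 1 − T_C/T_m, i.e. T_m/T_H = T_C/T_m, so T_m = √(T_H·T_C) = √(770.00 × 309.15) = 487.9 K.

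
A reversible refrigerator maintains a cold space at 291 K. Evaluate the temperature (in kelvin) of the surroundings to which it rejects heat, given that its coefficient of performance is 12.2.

COP_R = T_C/(T_H − T_C) ⇒ T_H = T_C·(1 + 1/COP_R) = 291.00 × (1 + 1/12.2) = 315 K.

T_H ≈ 315 K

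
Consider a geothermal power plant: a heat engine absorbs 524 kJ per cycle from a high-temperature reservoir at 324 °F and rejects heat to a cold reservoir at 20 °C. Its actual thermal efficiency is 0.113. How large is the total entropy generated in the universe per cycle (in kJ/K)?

ΔS_univ ≈ 0.382 kJ/K

T_H = 324 °F → (324 − 32) × 5/9 = 162.22 °C = 435.37 K.
T_C = 20 °C → 20 + 273.15 = 293.15 K.
W = η·Q_H = 0.113 × 524 = 59.21 kJ, so Q_C = Q_H − W = 464.8 kJ.
Entropy balance on the reservoirs: −Q_H/T_H = -1.204 kJ/K, +Q_C/T_C = 1.585 kJ/K.
ΔS_univ = −Q_H/T_H + Q_C/T_C = 0.382 kJ/K (> 0, since η = 0.113 < η_Carnot = 0.327).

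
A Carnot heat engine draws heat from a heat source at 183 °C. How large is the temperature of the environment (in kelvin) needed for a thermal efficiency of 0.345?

T_C ≈ 299 K

T_H = 183 °C → 183 + 273.15 = 456.15 K.
From η = 1 − T_C/T_H, T_C = T_H·(1 − η) = 456.15 × (1 − 0.345) = 299 K.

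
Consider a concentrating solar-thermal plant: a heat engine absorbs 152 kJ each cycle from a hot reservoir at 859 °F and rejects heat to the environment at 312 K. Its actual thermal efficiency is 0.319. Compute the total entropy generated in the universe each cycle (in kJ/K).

T_H = 859 °F → (859 − 32) × 5/9 = 459.44 °C = 732.59 K.
W = η·Q_H = 0.319 × 152 = 48.49 kJ, so Q_C = Q_H − W = 103.5 kJ.
The hot reservoir loses entropy Q_H/T_H = 152/732.59 = 0.2075 kJ/K; the cold reservoir gains Q_C/T_C = 103.5/312.00 = 0.3318 kJ/K.
ΔS_univ = −Q_H/T_H + Q_C/T_C = 0.124 kJ/K (> 0, since η = 0.319 < η_Carnot = 0.574).

ΔS_univ ≈ 0.124 kJ/K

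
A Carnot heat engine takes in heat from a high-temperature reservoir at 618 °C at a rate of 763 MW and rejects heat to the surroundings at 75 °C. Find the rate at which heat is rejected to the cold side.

T_H = 618 °C → 618 + 273.15 = 891.15 K.
T_C = 75 °C → 75 + 273.15 = 348.15 K.
For a reversible engine, η = 1 − T_C/T_H = 1 − 348.15/891.15 = 0.6093.
For a reversible cycle Q_C/Q_H = T_C/T_H, so Q_C = 763 × 348.15/891.15 = 298.1 MW.

Q̇_C ≈ 298.1 MW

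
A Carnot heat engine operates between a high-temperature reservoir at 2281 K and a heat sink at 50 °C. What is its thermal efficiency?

η ≈ 0.8583

T_C = 50 °C → 50 + 273.15 = 323.15 K.
η_rev = 1 − T_C/T_H = 1 − 323.15/2281.00 = 0.8583.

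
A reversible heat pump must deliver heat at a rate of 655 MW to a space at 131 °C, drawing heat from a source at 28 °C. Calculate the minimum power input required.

Ẇ_in ≈ 167 MW

T_H = 131 °C → 131 + 273.15 = 404.15 K.
T_C = 28 °C → 28 + 273.15 = 301.15 K.
COP_HP = T_H/(T_H − T_C) = 404.15/103.00 = 3.9238.
W = Q_H/COP_HP = 655/3.9238 = 167 MW.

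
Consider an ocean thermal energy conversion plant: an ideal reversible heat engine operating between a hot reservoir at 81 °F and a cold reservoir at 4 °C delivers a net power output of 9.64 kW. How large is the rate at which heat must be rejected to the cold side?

T_H = 81 °F → (81 − 32) × 5/9 = 27.22 °C = 300.37 K.
T_C = 4 °C → 4 + 273.15 = 277.15 K.
The Carnot efficiency is η = 1 − T_C/T_H = 1 − 277.15/300.37 = 0.0773.
Since Q_C/Q_H = T_C/T_H and Q_H = W/η, Q_C = W·T_C/(T_H − T_C) = 9.64 × 277.15/23.22 = 115 kW.

Q̇_C ≈ 115 kW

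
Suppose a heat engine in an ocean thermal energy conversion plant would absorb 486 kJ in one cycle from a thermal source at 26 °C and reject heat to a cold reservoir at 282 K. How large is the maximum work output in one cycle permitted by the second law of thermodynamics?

T_H = 26 °C → 26 + 273.15 = 299.15 K.
By the Carnot theorem, η_max = 1 − T_C/T_H = 1 − 282.00/299.15 = 0.0573.
W_max = η_max · Q_H = 0.0573 × 486 = 27.9 kJ.

W_max ≈ 27.9 kJ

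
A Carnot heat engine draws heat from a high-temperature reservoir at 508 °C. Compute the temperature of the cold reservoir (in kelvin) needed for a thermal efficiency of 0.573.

T_H = 508 °C → 508 + 273.15 = 781.15 K.
From η = 1 − T_C/T_H, T_C = T_H·(1 − η) = 781.15 × (1 − 0.573) = 334 K.

T_C ≈ 334 K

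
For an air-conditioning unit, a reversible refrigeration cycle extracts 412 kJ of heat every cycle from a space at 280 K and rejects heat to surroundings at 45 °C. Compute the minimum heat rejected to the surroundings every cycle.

Q_H ≈ 468 kJ

T_H = 45 °C → 45 + 273.15 = 318.15 K.
For a reversible cycle Q_H/Q_C = T_H/T_C, so Q_H = Q_C·T_H/T_C = 412 × 318.15/280.00 = 468 kJ.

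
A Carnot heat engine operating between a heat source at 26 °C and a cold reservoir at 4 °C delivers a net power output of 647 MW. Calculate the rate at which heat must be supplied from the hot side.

Q̇_H ≈ 8800 MW

T_H = 26 °C → 26 + 273.15 = 299.15 K.
T_C = 4 °C → 4 + 273.15 = 277.15 K.
Carnot efficiency: η = 1 − T_C/T_H = 1 − 277.15/299.15 = 0.0735.
Q_H = W/η = 647/0.0735 = 8800 MW.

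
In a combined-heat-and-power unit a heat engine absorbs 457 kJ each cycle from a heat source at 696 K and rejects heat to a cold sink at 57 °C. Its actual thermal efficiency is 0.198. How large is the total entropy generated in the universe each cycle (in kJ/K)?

ΔS_univ ≈ 0.4535 kJ/K

T_C = 57 °C → 57 + 273.15 = 330.15 K.
W = η·Q_H = 0.198 × 457 = 90.49 kJ, so Q_C = Q_H − W = 366.5 kJ.
The hot reservoir loses entropy Q_H/T_H = 457/696.00 = 0.6566 kJ/K; the cold reservoir gains Q_C/T_C = 366.5/330.15 = 1.110 kJ/K.
ΔS_univ = −Q_H/T_H + Q_C/T_C = 0.4535 kJ/K (> 0, since η = 0.198 < η_Carnot = 0.526).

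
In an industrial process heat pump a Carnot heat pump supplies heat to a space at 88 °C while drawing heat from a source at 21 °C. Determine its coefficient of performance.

COP_HP ≈ 5.39

T_H = 88 °C → 88 + 273.15 = 361.15 K.
T_C = 21 °C → 21 + 273.15 = 294.15 K.
COP_HP = T_H/(T_H − T_C) = 361.15/(361.15 − 294.15) = 5.39.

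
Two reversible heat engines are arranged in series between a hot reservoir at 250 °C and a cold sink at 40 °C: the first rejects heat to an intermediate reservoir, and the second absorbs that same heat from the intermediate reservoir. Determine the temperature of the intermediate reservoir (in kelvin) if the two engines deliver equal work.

T_H = 250 °C → 250 + 273.15 = 523.15 K.
T_C = 40 °C → 40 + 273.15 = 313.15 K.
For reversible stages Q_m = Q_H·(T_m/T_H). Setting W₁ = Q_H(1 − T_m/T_H) equal to W₂ = Q_m(1 − T_C/T_m) = Q_H·(T_m − T_C)/T_H gives T_H − T_m = T_m − T_C, so T_m = (T_H + T_C)/2 = (523.15 + 313.15)/2 = 418 K.

T_m ≈ 418 K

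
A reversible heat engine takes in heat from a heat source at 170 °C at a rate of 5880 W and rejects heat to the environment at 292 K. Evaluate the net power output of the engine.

Ẇ ≈ 2010 W

T_H = 170 °C → 170 + 273.15 = 443.15 K.
Since the cycle is reversible, η = 1 − T_C/T_H = 1 − 292.00/443.15 = 0.3411.
W = η·Q_H = 0.3411 × 5880 = 2010 W.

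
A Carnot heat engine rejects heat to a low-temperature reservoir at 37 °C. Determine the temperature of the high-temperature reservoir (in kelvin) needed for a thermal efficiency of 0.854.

T_H ≈ 2124 K

T_C = 37 °C → 37 + 273.15 = 310.15 K.
From η = 1 − T_C/T_H, solving for T_H gives T_H = T_C/(1 − η) = 310.15/(1 − 0.854) = 2124 K.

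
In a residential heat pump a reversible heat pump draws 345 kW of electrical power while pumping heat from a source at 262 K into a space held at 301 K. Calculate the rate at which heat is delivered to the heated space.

Q̇_H ≈ 2663 kW

The Carnot heat-pump COP is COP_HP = T_H/(T_H − T_C) = 301.00/39.00 = 7.7179.
Q_H = COP_HP · W = 7.7179 × 345 = 2663 kW.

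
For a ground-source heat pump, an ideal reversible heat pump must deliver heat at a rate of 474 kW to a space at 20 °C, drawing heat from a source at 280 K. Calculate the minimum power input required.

Ẇ_in ≈ 21.26 kW

T_H = 20 °C → 20 + 273.15 = 293.15 K.
Reversible heating COP: COP_HP = T_H/(T_H − T_C) = 293.15/13.15 = 22.2928.
W = Q_H/COP_HP = 474/22.2928 = 21.26 kW.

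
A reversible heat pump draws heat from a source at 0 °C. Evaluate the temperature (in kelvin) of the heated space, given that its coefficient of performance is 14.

T_C = 0 °C → 0 + 273.15 = 273.15 K.
COP_HP = T_H/(T_H − T_C) ⇒ T_H = T_C·COP_HP/(COP_HP − 1) = 273.15 × 14/(14 − 1) = 294.2 K.

T_H ≈ 294.2 K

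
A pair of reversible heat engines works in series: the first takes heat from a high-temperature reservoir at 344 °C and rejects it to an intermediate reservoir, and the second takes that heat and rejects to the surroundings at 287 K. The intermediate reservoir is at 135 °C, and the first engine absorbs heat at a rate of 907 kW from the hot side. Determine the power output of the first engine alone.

Ẇ₁ ≈ 307 kW

T_H = 344 °C → 344 + 273.15 = 617.15 K.
T_m = 135 °C → 135 + 273.15 = 408.15 K.
First-stage efficiency η₁ = 1 − T_m/T_H = 1 − 408.15/617.15 = 0.3387.
W₁ = η₁·Q_H = 0.3387 × 907 = 307 kW.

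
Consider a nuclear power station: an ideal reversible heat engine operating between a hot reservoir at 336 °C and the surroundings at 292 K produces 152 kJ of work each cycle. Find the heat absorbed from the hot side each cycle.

Q_H ≈ 292 kJ

T_H = 336 °C → 336 + 273.15 = 609.15 K.
Since the cycle is reversible, η = 1 − T_C/T_H = 1 − 292.00/609.15 = 0.5206.
Q_H = W/η = 152/0.5206 = 292 kJ.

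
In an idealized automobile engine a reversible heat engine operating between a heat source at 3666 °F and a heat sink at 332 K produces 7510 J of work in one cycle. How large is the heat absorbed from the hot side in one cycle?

Q_H ≈ 8780 J

T_H = 3666 °F → (3666 − 32) × 5/9 = 2018.89 °C = 2292.04 K.
η_rev = 1 − T_C/T_H = 1 − 332.00/2292.04 = 0.8552.
Q_H = W/η = 7510/0.8552 = 8780 J.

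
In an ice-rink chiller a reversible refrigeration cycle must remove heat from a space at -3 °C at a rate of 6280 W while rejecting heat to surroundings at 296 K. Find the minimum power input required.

T_C = -3 °C → -3 + 273.15 = 270.15 K.
For a reversible refrigerator, COP_R = T_C/(T_H − T_C) = 270.15/25.85 = 10.4507.
W = Q_C/COP_R = 6280/10.4507 = 600.9 W.

Ẇ_in ≈ 600.9 W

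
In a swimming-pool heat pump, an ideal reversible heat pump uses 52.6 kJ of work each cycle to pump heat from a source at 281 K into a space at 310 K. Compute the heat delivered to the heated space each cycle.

Q_H ≈ 562 kJ

COP_HP = T_H/(T_H − T_C) = 310.00/29.00 = 10.6897.
Q_H = COP_HP · W = 10.6897 × 52.6 = 562 kJ.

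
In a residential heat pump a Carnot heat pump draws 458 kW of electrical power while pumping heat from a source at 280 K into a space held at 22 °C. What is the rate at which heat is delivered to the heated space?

T_H = 22 °C → 22 + 273.15 = 295.15 K.
For a reversible heat pump, COP_HP = T_H/(T_H − T_C) = 295.15/15.15 = 19.4818.
Q_H = COP_HP · W = 19.4818 × 458 = 8923 kW.

Q̇_H ≈ 8923 kW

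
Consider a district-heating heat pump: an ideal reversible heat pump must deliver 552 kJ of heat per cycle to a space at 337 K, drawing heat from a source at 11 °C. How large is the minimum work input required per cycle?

W_in ≈ 86.6 kJ

T_C = 11 °C → 11 + 273.15 = 284.15 K.
For a reversible heat pump, COP_HP = T_H/(T_H − T_C) = 337.00/52.85 = 6.3765.
W = Q_H/COP_HP = 552/6.3765 = 86.6 kJ.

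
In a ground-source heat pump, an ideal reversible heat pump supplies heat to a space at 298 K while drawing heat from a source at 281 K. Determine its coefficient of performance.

COP_HP ≈ 17.53

Reversible heating COP: COP_HP = T_H/(T_H − T_C) = 298.00/(298.00 − 281.00) = 17.53.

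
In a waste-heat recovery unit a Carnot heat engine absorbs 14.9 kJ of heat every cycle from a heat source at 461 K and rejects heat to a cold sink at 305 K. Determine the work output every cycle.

W ≈ 5.04 kJ

Carnot efficiency: η = 1 − T_C/T_H = 1 − 305.00/461.00 = 0.3384.
W = η·Q_H = 0.3384 × 14.9 = 5.04 kJ.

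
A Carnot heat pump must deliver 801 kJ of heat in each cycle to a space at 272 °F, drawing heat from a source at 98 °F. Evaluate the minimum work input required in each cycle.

W_in ≈ 190 kJ

T_H = 272 °F → (272 − 32) × 5/9 = 133.33 °C = 406.48 K.
T_C = 98 °F → (98 − 32) × 5/9 = 36.67 °C = 309.82 K.
For a reversible heat pump, COP_HP = T_H/(T_H − T_C) = 406.48/96.67 = 4.2050.
W = Q_H/COP_HP = 801/4.2050 = 190 kJ.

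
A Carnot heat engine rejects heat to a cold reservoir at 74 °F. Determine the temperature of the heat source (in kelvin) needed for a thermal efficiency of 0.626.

T_H ≈ 792.7 K

T_C = 74 °F → (74 − 32) × 5/9 = 23.33 °C = 296.48 K.
From η = 1 − T_C/T_H, solving for T_H gives T_H = T_C/(1 − η) = 296.48/(1 − 0.626) = 792.7 K.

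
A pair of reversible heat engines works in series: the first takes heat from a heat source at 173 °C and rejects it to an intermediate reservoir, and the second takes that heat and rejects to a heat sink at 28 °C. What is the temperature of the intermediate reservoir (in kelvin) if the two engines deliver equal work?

T_m ≈ 374 K

T_H = 173 °C → 173 + 273.15 = 446.15 K.
T_C = 28 °C → 28 + 273.15 = 301.15 K.
For reversible stages Q_m = Q_H·(T_m/T_H). Setting W₁ = Q_H(1 − T_m/T_H) equal to W₂ = Q_m(1 − T_C/T_m) = Q_H·(T_m − T_C)/T_H gives T_H − T_m = T_m − T_C, so T_m = (T_H + T_C)/2 = (446.15 + 301.15)/2 = 374 K.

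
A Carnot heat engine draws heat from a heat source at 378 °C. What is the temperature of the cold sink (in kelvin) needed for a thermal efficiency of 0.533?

T_C ≈ 304 K

T_H = 378 °C → 378 + 273.15 = 651.15 K.
From η = 1 − T_C/T_H, T_C = T_H·(1 − η) = 651.15 × (1 − 0.533) = 304 K.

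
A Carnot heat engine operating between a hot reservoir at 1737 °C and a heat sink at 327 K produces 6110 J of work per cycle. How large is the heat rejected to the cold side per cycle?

Q_C ≈ 1190 J

T_H = 1737 °C → 1737 + 273.15 = 2010.15 K.
For a reversible engine, η = 1 − T_C/T_H = 1 − 327.00/2010.15 = 0.8373.
Since Q_C/Q_H = T_C/T_H and Q_H = W/η, Q_C = W·T_C/(T_H − T_C) = 6110 × 327.00/1683.15 = 1190 J.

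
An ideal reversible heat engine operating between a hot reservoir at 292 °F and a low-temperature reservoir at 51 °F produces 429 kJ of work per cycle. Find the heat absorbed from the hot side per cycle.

Q_H ≈ 1340 kJ

T_H = 292 °F → (292 − 32) × 5/9 = 144.44 °C = 417.59 K.
T_C = 51 °F → (51 − 32) × 5/9 = 10.56 °C = 283.71 K.
Carnot efficiency: η = 1 − T_C/T_H = 1 − 283.71/417.59 = 0.3206.
Q_H = W/η = 429/0.3206 = 1340 kJ.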